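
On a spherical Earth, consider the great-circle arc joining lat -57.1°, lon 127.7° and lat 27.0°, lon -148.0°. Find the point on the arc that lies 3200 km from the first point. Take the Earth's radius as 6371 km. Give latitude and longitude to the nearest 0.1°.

Write both endpoints as unit vectors p₁, p₂ with components (cos φ cos λ, cos φ sin λ, sin φ).
The central angle between the endpoints is δ = arccos(p₁·p₂) ≈ 1.910 rad (109.5°). The total great-circle distance is δ·R ≈ 1.910 × 6371 ≈ 12171 km, so the target fraction is f = 3200/12171 ≈ 0.263.
Interpolate at f ≈ 0.263 with slerp weights a = sin((1−f)δ)/sin δ ≈ 1.047, b = sin(fδ)/sin δ ≈ 0.511.
p = a·p₁ + b·p₂ ≈ (-0.733, 0.209, -0.647); φ = arcsin(p_z) ≈ -40.31°, λ = atan2(p_y, p_x) ≈ 164.12°.

≈ lat -40.3°, lon 164.1°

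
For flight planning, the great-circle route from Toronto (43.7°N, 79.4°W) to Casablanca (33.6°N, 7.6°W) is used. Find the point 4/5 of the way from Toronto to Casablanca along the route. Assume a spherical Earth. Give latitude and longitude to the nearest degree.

From cos δ = sin φ₁ sin φ₂ + cos φ₁ cos φ₂ cos Δλ, the central angle is δ ≈ 0.964 rad (55.2°).
Interpolate at f = 4/5 with slerp weights a = sin((1−f)δ)/sin δ ≈ 0.233, b = sin(fδ)/sin δ ≈ 0.848.
p = a·p₁ + b·p₂ ≈ (0.731, -0.259, 0.631); φ = arcsin(p_z) ≈ 39.10°, λ = atan2(p_y, p_x) ≈ -19.51°.

≈ (39°N, 20°W)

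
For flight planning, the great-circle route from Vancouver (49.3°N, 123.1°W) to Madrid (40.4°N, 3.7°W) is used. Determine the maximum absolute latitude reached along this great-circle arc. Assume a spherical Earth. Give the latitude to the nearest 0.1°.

≈ 63.5°N

The great circle lies in the plane with unit normal n̂ = (p₁ × p₂)/|p₁ × p₂|.
Here n̂_z ≈ +0.447; the vertex latitude is φ_max = arccos|n̂_z| ≈ 63.5°.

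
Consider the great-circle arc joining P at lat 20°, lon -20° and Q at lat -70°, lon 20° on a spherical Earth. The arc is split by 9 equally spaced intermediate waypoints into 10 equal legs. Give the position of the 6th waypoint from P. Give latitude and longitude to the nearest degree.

From cos δ = sin φ₁ sin φ₂ + cos φ₁ cos φ₂ cos Δλ, the central angle is δ ≈ 1.646 rad (94.3°).
Interpolate at f = 6/10 with slerp weights a = sin((1−f)δ)/sin δ ≈ 0.614, b = sin(fδ)/sin δ ≈ 0.837.
p = a·p₁ + b·p₂ ≈ (0.811, -0.099, -0.577); φ = arcsin(p_z) ≈ -35.22°, λ = atan2(p_y, p_x) ≈ -6.98°.

≈ lat -35°, lon -7°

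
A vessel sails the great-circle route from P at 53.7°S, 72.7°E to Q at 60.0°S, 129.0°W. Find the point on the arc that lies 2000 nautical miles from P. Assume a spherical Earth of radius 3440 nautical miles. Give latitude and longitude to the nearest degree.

≈ 83°S, 134°E

Write both endpoints as unit vectors p₁, p₂ with components (cos φ cos λ, cos φ sin λ, sin φ).
The central angle between the endpoints is δ = arccos(p₁·p₂) ≈ 1.134 rad (65.0°). The total great-circle distance is δ·R ≈ 1.134 × 3440 ≈ 3901 nmi, so the target fraction is f = 2000/3901 ≈ 0.513.
Interpolate at f ≈ 0.513 with slerp weights a = sin((1−f)δ)/sin δ ≈ 0.579, b = sin(fδ)/sin δ ≈ 0.606.
p = a·p₁ + b·p₂ ≈ (-0.089, 0.092, -0.992); φ = arcsin(p_z) ≈ -82.66°, λ = atan2(p_y, p_x) ≈ 133.96°.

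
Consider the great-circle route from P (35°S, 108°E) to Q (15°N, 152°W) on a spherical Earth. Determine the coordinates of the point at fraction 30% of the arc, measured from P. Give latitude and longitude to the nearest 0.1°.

From cos δ = sin φ₁ sin φ₂ + cos φ₁ cos φ₂ cos Δλ, the central angle is δ ≈ 1.861 rad (106.6°).
Interpolate at f = 0.30 with slerp weights a = sin((1−f)δ)/sin δ ≈ 1.006, b = sin(fδ)/sin δ ≈ 0.553.
p = a·p₁ + b·p₂ ≈ (-0.726, 0.533, -0.434); φ = arcsin(p_z) ≈ -25.73°, λ = atan2(p_y, p_x) ≈ 143.71°.

≈ (25.7°S, 143.7°E)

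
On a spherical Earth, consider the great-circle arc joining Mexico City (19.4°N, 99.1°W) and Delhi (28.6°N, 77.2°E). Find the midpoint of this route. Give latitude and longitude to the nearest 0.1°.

Convert each endpoint to a unit vector on the sphere (x = cos φ cos λ, y = cos φ sin λ, z = sin φ).
The central angle between the endpoints is δ = arccos(p₁·p₂) ≈ 2.302 rad (131.9°).
Interpolate at f = 1/2 with slerp weights a = sin((1−f)δ)/sin δ ≈ 1.226, b = sin(fδ)/sin δ ≈ 1.226.
p = a·p₁ + b·p₂ ≈ (0.056, -0.092, 0.994); φ = arcsin(p_z) ≈ 83.82°, λ = atan2(p_y, p_x) ≈ -58.91°.

≈ 83.8°N, 58.9°W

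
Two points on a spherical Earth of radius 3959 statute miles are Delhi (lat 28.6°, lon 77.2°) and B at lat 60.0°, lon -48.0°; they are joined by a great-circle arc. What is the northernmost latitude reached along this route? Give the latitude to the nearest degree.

The great circle lies in the plane with unit normal n̂ = (p₁ × p₂)/|p₁ × p₂|.
Here n̂_z ≈ -0.363; the vertex latitude is φ_max = arccos|n̂_z| ≈ 68.7°.

≈ 69°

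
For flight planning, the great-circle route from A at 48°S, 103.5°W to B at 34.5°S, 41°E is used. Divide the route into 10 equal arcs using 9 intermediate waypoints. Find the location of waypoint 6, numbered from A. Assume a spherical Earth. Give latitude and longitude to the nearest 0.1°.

Convert each endpoint to a unit vector on the sphere (x = cos φ cos λ, y = cos φ sin λ, z = sin φ).
The central angle between the endpoints is δ = arccos(p₁·p₂) ≈ 1.599 rad (91.6°).
Interpolate at f = 6/10 with slerp weights a = sin((1−f)δ)/sin δ ≈ 0.597, b = sin(fδ)/sin δ ≈ 0.819.
p = a·p₁ + b·p₂ ≈ (0.416, 0.054, -0.908); φ = arcsin(p_z) ≈ -65.18°, λ = atan2(p_y, p_x) ≈ 7.45°.

≈ 65.2°S, 7.4°E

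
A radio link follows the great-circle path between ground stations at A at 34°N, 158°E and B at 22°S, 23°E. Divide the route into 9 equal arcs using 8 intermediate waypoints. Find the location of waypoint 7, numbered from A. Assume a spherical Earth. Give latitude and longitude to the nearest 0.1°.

Write both endpoints as unit vectors p₁, p₂ with components (cos φ cos λ, cos φ sin λ, sin φ).
The central angle between the endpoints is δ = arccos(p₁·p₂) ≈ 2.423 rad (138.9°).
Interpolate at f = 7/9 with slerp weights a = sin((1−f)δ)/sin δ ≈ 0.779, b = sin(fδ)/sin δ ≈ 1.445.
p = a·p₁ + b·p₂ ≈ (0.634, 0.766, -0.106); φ = arcsin(p_z) ≈ -6.06°, λ = atan2(p_y, p_x) ≈ 50.35°.

≈ 6.1°S, 50.4°E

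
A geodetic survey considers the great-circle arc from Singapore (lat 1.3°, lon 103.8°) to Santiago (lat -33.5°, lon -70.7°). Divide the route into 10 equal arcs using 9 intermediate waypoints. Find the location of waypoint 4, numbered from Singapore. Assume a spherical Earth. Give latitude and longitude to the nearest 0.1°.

Convert each endpoint to a unit vector on the sphere (x = cos φ cos λ, y = cos φ sin λ, z = sin φ).
The central angle between the endpoints is δ = arccos(p₁·p₂) ≈ 2.572 rad (147.4°).
Interpolate at f = 4/10 with slerp weights a = sin((1−f)δ)/sin δ ≈ 1.855, b = sin(fδ)/sin δ ≈ 1.590.
p = a·p₁ + b·p₂ ≈ (-0.004, 0.550, -0.835); φ = arcsin(p_z) ≈ -56.66°, λ = atan2(p_y, p_x) ≈ 90.43°.

≈ lat -56.7°, lon 90.4°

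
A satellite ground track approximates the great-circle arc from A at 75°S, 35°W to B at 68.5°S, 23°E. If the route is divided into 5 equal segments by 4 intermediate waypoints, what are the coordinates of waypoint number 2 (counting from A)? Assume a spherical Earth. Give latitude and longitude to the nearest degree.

Write both endpoints as unit vectors p₁, p₂ with components (cos φ cos λ, cos φ sin λ, sin φ).
The central angle between the endpoints is δ = arccos(p₁·p₂) ≈ 0.321 rad (18.4°).
Interpolate at f = 2/5 with slerp weights a = sin((1−f)δ)/sin δ ≈ 0.607, b = sin(fδ)/sin δ ≈ 0.406.
p = a·p₁ + b·p₂ ≈ (0.266, -0.032, -0.964); φ = arcsin(p_z) ≈ -74.49°, λ = atan2(p_y, p_x) ≈ -6.86°.

≈ 74°S, 7°W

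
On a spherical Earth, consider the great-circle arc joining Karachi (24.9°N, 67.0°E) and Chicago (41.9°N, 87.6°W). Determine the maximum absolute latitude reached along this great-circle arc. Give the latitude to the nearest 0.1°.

≈ 72.1°N

The great circle lies in the plane with unit normal n̂ = (p₁ × p₂)/|p₁ × p₂|.
Here n̂_z ≈ -0.307; the vertex latitude is φ_max = arccos|n̂_z| ≈ 72.1°.
Check via Clairaut: cos φ_max = |cos φ₁| · sin C = cos(24.9°)·sin(19.8°) ≈ 0.307, again giving ≈ 72.1°.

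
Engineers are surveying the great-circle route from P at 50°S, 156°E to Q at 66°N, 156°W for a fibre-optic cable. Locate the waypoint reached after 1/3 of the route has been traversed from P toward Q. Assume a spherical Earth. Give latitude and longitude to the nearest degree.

≈ 11°S, 170°E

Convert each endpoint to a unit vector on the sphere (x = cos φ cos λ, y = cos φ sin λ, z = sin φ).
The central angle between the endpoints is δ = arccos(p₁·p₂) ≈ 2.123 rad (121.7°).
Interpolate at f = 1/3 with slerp weights a = sin((1−f)δ)/sin δ ≈ 1.161, b = sin(fδ)/sin δ ≈ 0.764.
p = a·p₁ + b·p₂ ≈ (-0.965, 0.177, -0.191); φ = arcsin(p_z) ≈ -11.03°, λ = atan2(p_y, p_x) ≈ 169.60°.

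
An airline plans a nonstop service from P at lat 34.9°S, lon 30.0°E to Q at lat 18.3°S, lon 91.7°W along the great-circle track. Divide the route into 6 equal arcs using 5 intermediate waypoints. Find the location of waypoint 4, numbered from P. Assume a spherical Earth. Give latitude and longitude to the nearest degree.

≈ lat 39°S, lon 60°W

Convert each endpoint to a unit vector on the sphere (x = cos φ cos λ, y = cos φ sin λ, z = sin φ).
The central angle between the endpoints is δ = arccos(p₁·p₂) ≈ 1.802 rad (103.3°).
Interpolate at f = 4/6 with slerp weights a = sin((1−f)δ)/sin δ ≈ 0.581, b = sin(fδ)/sin δ ≈ 0.958.
p = a·p₁ + b·p₂ ≈ (0.386, -0.671, -0.633); φ = arcsin(p_z) ≈ -39.28°, λ = atan2(p_y, p_x) ≈ -60.13°.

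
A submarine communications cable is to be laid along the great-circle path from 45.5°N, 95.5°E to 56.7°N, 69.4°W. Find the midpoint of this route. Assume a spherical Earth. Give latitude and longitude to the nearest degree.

Convert each endpoint to a unit vector on the sphere (x = cos φ cos λ, y = cos φ sin λ, z = sin φ).
The central angle between the endpoints is δ = arccos(p₁·p₂) ≈ 1.344 rad (77.0°).
Interpolate at f = 1/2 with slerp weights a = sin((1−f)δ)/sin δ ≈ 0.639, b = sin(fδ)/sin δ ≈ 0.639.
p = a·p₁ + b·p₂ ≈ (0.081, 0.117, 0.990); φ = arcsin(p_z) ≈ 81.82°, λ = atan2(p_y, p_x) ≈ 55.57°.

≈ 82°N, 56°E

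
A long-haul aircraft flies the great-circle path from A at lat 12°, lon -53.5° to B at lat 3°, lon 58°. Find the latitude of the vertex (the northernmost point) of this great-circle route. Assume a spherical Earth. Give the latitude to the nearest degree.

The great circle lies in the plane with unit normal n̂ = (p₁ × p₂)/|p₁ × p₂|.
Here n̂_z ≈ +0.969; the vertex latitude is φ_max = arccos|n̂_z| ≈ 14.3°.

≈ 14°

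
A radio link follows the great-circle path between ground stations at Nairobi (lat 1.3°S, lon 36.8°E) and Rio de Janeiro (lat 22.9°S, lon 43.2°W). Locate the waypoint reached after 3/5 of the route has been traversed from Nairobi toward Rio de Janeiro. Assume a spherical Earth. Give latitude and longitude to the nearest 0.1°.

≈ lat 17.8°S, lon 9.3°W

Write both endpoints as unit vectors p₁, p₂ with components (cos φ cos λ, cos φ sin λ, sin φ).
The central angle between the endpoints is δ = arccos(p₁·p₂) ≈ 1.401 rad (80.3°).
Interpolate at f = 3/5 with slerp weights a = sin((1−f)δ)/sin δ ≈ 0.539, b = sin(fδ)/sin δ ≈ 0.756.
p = a·p₁ + b·p₂ ≈ (0.939, -0.154, -0.306); φ = arcsin(p_z) ≈ -17.84°, λ = atan2(p_y, p_x) ≈ -9.29°.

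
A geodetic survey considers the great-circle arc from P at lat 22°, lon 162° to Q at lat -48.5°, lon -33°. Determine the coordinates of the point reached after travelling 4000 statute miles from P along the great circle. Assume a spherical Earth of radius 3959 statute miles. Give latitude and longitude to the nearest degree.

≈ lat -32°, lon -177°

From cos δ = sin φ₁ sin φ₂ + cos φ₁ cos φ₂ cos Δλ, the central angle is δ ≈ 2.634 rad (150.9°). The total great-circle distance is δ·R ≈ 2.634 × 3959 ≈ 10429 mi, so the target fraction is f = 4000/10429 ≈ 0.384.
Interpolate at f ≈ 0.384 with slerp weights a = sin((1−f)δ)/sin δ ≈ 2.055, b = sin(fδ)/sin δ ≈ 1.743.
p = a·p₁ + b·p₂ ≈ (-0.843, -0.040, -0.536); φ = arcsin(p_z) ≈ -32.39°, λ = atan2(p_y, p_x) ≈ -177.27°.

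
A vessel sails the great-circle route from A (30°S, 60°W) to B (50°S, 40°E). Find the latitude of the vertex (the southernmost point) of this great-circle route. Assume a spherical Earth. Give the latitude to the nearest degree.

≈ 55°S

The great circle lies in the plane with unit normal n̂ = (p₁ × p₂)/|p₁ × p₂|.
Here n̂_z ≈ +0.572; the vertex latitude is φ_max = arccos|n̂_z| ≈ 55.1°.
Check via Clairaut: cos φ_max = |cos φ₁| · sin C = cos(30.0°)·sin(138.6°) ≈ 0.572, again giving ≈ 55.1°.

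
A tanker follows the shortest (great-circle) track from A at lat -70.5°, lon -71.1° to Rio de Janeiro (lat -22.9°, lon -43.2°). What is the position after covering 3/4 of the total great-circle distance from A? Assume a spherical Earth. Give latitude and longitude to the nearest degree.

≈ lat -35°, lon -46°

The haversine formula gives a central angle δ ≈ 0.878 rad (50.3°) between the endpoints.
Interpolate at f = 3/4 with slerp weights a = sin((1−f)δ)/sin δ ≈ 0.283, b = sin(fδ)/sin δ ≈ 0.795.
p = a·p₁ + b·p₂ ≈ (0.565, -0.591, -0.576); φ = arcsin(p_z) ≈ -35.19°, λ = atan2(p_y, p_x) ≈ -46.30°.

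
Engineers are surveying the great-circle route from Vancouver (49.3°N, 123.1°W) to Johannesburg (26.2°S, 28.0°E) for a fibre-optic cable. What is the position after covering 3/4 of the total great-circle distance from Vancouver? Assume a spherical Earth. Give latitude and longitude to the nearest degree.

≈ (5°N, 7°E)

Convert each endpoint to a unit vector on the sphere (x = cos φ cos λ, y = cos φ sin λ, z = sin φ).
The central angle between the endpoints is δ = arccos(p₁·p₂) ≈ 2.581 rad (147.9°).
Interpolate at f = 3/4 with slerp weights a = sin((1−f)δ)/sin δ ≈ 1.131, b = sin(fδ)/sin δ ≈ 1.757.
p = a·p₁ + b·p₂ ≈ (0.989, 0.122, 0.082); φ = arcsin(p_z) ≈ 4.70°, λ = atan2(p_y, p_x) ≈ 7.04°.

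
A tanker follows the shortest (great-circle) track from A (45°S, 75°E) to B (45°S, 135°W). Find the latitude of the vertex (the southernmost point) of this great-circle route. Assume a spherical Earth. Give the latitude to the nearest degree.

≈ 75°S

The great circle lies in the plane with unit normal n̂ = (p₁ × p₂)/|p₁ × p₂|.
Here n̂_z ≈ +0.251; the vertex latitude is φ_max = arccos|n̂_z| ≈ 75.5°.
Check via Clairaut: cos φ_max = |cos φ₁| · sin C = cos(45.0°)·sin(159.2°) ≈ 0.251, again giving ≈ 75.5°.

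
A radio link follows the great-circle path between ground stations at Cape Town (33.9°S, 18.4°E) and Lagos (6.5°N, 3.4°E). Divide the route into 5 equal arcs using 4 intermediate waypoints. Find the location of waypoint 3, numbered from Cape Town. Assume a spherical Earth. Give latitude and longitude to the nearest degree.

≈ 10°S, 9°E

Convert each endpoint to a unit vector on the sphere (x = cos φ cos λ, y = cos φ sin λ, z = sin φ).
The central angle between the endpoints is δ = arccos(p₁·p₂) ≈ 0.747 rad (42.8°).
Interpolate at f = 3/5 with slerp weights a = sin((1−f)δ)/sin δ ≈ 0.433, b = sin(fδ)/sin δ ≈ 0.638.
p = a·p₁ + b·p₂ ≈ (0.974, 0.151, -0.169); φ = arcsin(p_z) ≈ -9.76°, λ = atan2(p_y, p_x) ≈ 8.82°.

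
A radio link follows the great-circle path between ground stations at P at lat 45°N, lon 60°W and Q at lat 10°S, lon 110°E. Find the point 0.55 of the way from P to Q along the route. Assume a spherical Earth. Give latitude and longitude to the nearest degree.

≈ lat 53°N, lon 92°E

Write both endpoints as unit vectors p₁, p₂ with components (cos φ cos λ, cos φ sin λ, sin φ).
The central angle between the endpoints is δ = arccos(p₁·p₂) ≈ 2.513 rad (144.0°).
Interpolate at f = 0.55 with slerp weights a = sin((1−f)δ)/sin δ ≈ 1.538, b = sin(fδ)/sin δ ≈ 1.669.
p = a·p₁ + b·p₂ ≈ (-0.019, 0.603, 0.797); φ = arcsin(p_z) ≈ 52.88°, λ = atan2(p_y, p_x) ≈ 91.77°.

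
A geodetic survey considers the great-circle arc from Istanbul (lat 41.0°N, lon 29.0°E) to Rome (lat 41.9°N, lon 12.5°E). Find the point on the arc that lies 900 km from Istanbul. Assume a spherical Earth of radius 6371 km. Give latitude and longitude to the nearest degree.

From cos δ = sin φ₁ sin φ₂ + cos φ₁ cos φ₂ cos Δλ, the central angle is δ ≈ 0.216 rad (12.4°). The total great-circle distance is δ·R ≈ 0.216 × 6371 ≈ 1377 km, so the target fraction is f = 900/1377 ≈ 0.654.
Interpolate at f ≈ 0.654 with slerp weights a = sin((1−f)δ)/sin δ ≈ 0.349, b = sin(fδ)/sin δ ≈ 0.657.
p = a·p₁ + b·p₂ ≈ (0.707, 0.233, 0.667); φ = arcsin(p_z) ≈ 41.86°, λ = atan2(p_y, p_x) ≈ 18.26°.

≈ lat 42°N, lon 18°E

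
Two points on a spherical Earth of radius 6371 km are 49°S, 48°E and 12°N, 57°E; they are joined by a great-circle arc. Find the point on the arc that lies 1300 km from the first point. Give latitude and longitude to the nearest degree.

The haversine formula gives a central angle δ ≈ 1.074 rad (61.5°) between the endpoints. The total great-circle distance is δ·R ≈ 1.074 × 6371 ≈ 6840 km, so the target fraction is f = 1300/6840 ≈ 0.190.
Interpolate at f ≈ 0.190 with slerp weights a = sin((1−f)δ)/sin δ ≈ 0.869, b = sin(fδ)/sin δ ≈ 0.231.
p = a·p₁ + b·p₂ ≈ (0.504, 0.613, -0.608); φ = arcsin(p_z) ≈ -37.46°, λ = atan2(p_y, p_x) ≈ 50.55°.

≈ 37°S, 51°E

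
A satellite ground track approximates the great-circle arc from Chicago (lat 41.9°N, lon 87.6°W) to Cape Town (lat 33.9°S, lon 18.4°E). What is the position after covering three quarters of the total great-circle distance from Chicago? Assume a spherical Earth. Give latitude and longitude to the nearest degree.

≈ lat 15°S, lon 8°W

The haversine formula gives a central angle δ ≈ 2.145 rad (122.9°) between the endpoints.
Interpolate at f = 3/4 with slerp weights a = sin((1−f)δ)/sin δ ≈ 0.608, b = sin(fδ)/sin δ ≈ 1.190.
p = a·p₁ + b·p₂ ≈ (0.956, -0.141, -0.257); φ = arcsin(p_z) ≈ -14.92°, λ = atan2(p_y, p_x) ≈ -8.36°.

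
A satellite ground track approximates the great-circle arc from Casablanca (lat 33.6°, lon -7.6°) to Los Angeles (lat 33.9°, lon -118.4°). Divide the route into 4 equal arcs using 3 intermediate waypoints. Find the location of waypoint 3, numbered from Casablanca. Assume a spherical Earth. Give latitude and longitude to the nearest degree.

≈ lat 45°, lon -94°

Write both endpoints as unit vectors p₁, p₂ with components (cos φ cos λ, cos φ sin λ, sin φ).
The central angle between the endpoints is δ = arccos(p₁·p₂) ≈ 1.508 rad (86.4°).
Interpolate at f = 3/4 with slerp weights a = sin((1−f)δ)/sin δ ≈ 0.369, b = sin(fδ)/sin δ ≈ 0.907.
p = a·p₁ + b·p₂ ≈ (-0.053, -0.702, 0.710); φ = arcsin(p_z) ≈ 45.21°, λ = atan2(p_y, p_x) ≈ -94.35°.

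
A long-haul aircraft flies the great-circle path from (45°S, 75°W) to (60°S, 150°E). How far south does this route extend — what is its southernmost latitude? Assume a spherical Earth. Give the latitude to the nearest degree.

The great circle lies in the plane with unit normal n̂ = (p₁ × p₂)/|p₁ × p₂|.
Here n̂_z ≈ -0.268; the vertex latitude is φ_max = arccos|n̂_z| ≈ 74.4°.
Check via Clairaut: cos φ_max = |cos φ₁| · sin C = cos(45.0°)·sin(157.7°) ≈ 0.268, again giving ≈ 74.4°.

≈ 74°S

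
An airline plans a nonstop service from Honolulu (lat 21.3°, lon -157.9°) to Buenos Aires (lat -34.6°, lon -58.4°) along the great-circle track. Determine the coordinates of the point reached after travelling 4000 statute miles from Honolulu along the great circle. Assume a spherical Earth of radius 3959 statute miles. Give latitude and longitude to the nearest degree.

Convert each endpoint to a unit vector on the sphere (x = cos φ cos λ, y = cos φ sin λ, z = sin φ).
The central angle between the endpoints is δ = arccos(p₁·p₂) ≈ 1.910 rad (109.4°). The total great-circle distance is δ·R ≈ 1.910 × 3959 ≈ 7562 mi, so the target fraction is f = 4000/7562 ≈ 0.529.
Interpolate at f ≈ 0.529 with slerp weights a = sin((1−f)δ)/sin δ ≈ 0.831, b = sin(fδ)/sin δ ≈ 0.898.
p = a·p₁ + b·p₂ ≈ (-0.330, -0.921, -0.208); φ = arcsin(p_z) ≈ -12.03°, λ = atan2(p_y, p_x) ≈ -109.69°.

≈ lat -12°, lon -110°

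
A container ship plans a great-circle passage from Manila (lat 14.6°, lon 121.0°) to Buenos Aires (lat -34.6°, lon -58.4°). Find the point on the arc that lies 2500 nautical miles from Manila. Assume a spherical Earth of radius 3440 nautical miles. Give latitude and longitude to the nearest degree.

≈ lat -27°, lon 120°

Convert each endpoint to a unit vector on the sphere (x = cos φ cos λ, y = cos φ sin λ, z = sin φ).
The central angle between the endpoints is δ = arccos(p₁·p₂) ≈ 2.792 rad (160.0°). The total great-circle distance is δ·R ≈ 2.792 × 3440 ≈ 9606 nmi, so the target fraction is f = 2500/9606 ≈ 0.260.
Interpolate at f ≈ 0.260 with slerp weights a = sin((1−f)δ)/sin δ ≈ 2.572, b = sin(fδ)/sin δ ≈ 1.942.
p = a·p₁ + b·p₂ ≈ (-0.444, 0.772, -0.454); φ = arcsin(p_z) ≈ -27.03°, λ = atan2(p_y, p_x) ≈ 119.92°.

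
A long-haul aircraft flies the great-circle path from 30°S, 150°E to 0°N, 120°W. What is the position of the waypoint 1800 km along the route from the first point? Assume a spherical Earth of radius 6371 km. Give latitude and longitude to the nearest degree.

Write both endpoints as unit vectors p₁, p₂ with components (cos φ cos λ, cos φ sin λ, sin φ).
The central angle between the endpoints is δ = arccos(p₁·p₂) ≈ 1.571 rad (90.0°). The total great-circle distance is δ·R ≈ 1.571 × 6371 ≈ 10008 km, so the target fraction is f = 1800/10008 ≈ 0.180.
Interpolate at f ≈ 0.180 with slerp weights a = sin((1−f)δ)/sin δ ≈ 0.960, b = sin(fδ)/sin δ ≈ 0.279.
p = a·p₁ + b·p₂ ≈ (-0.860, 0.174, -0.480); φ = arcsin(p_z) ≈ -28.70°, λ = atan2(p_y, p_x) ≈ 168.53°.

≈ 29°S, 169°E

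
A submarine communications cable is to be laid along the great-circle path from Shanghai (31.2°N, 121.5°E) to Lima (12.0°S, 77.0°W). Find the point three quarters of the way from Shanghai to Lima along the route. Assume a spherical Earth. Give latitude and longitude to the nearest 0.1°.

≈ 18.2°N, 101.3°W

The haversine formula gives a central angle δ ≈ 2.693 rad (154.3°) between the endpoints.
Interpolate at f = 3/4 with slerp weights a = sin((1−f)δ)/sin δ ≈ 1.438, b = sin(fδ)/sin δ ≈ 2.078.
p = a·p₁ + b·p₂ ≈ (-0.186, -0.931, 0.313); φ = arcsin(p_z) ≈ 18.25°, λ = atan2(p_y, p_x) ≈ -101.27°.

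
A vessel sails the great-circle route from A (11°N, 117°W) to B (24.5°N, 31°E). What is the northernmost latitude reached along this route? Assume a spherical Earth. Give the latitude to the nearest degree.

≈ 50°N

The great circle lies in the plane with unit normal n̂ = (p₁ × p₂)/|p₁ × p₂|.
Here n̂_z ≈ +0.644; the vertex latitude is φ_max = arccos|n̂_z| ≈ 49.9°.
Check via Clairaut: cos φ_max = |cos φ₁| · sin C = cos(11.0°)·sin(41.0°) ≈ 0.644, again giving ≈ 49.9°.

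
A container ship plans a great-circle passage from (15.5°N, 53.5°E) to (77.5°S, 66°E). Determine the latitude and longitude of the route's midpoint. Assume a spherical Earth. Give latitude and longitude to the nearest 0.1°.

≈ (31.1°S, 55.8°E)

From cos δ = sin φ₁ sin φ₂ + cos φ₁ cos φ₂ cos Δλ, the central angle is δ ≈ 1.628 rad (93.3°).
Interpolate at f = 1/2 with slerp weights a = sin((1−f)δ)/sin δ ≈ 0.728, b = sin(fδ)/sin δ ≈ 0.728.
p = a·p₁ + b·p₂ ≈ (0.482, 0.708, -0.516); φ = arcsin(p_z) ≈ -31.09°, λ = atan2(p_y, p_x) ≈ 55.78°.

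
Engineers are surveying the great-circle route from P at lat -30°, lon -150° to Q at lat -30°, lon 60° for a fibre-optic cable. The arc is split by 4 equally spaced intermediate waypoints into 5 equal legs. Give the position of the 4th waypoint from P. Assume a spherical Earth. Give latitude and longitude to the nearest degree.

The haversine formula gives a central angle δ ≈ 1.982 rad (113.5°) between the endpoints.
Interpolate at f = 4/5 with slerp weights a = sin((1−f)δ)/sin δ ≈ 0.421, b = sin(fδ)/sin δ ≈ 1.091.
p = a·p₁ + b·p₂ ≈ (0.156, 0.636, -0.756); φ = arcsin(p_z) ≈ -49.11°, λ = atan2(p_y, p_x) ≈ 76.17°.

≈ lat -49°, lon 76°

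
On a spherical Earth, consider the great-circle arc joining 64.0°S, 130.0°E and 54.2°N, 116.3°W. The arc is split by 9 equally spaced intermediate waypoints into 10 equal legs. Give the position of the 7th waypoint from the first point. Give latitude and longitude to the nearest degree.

≈ 18°N, 148°W

The haversine formula gives a central angle δ ≈ 2.554 rad (146.3°) between the endpoints.
Interpolate at f = 7/10 with slerp weights a = sin((1−f)δ)/sin δ ≈ 1.250, b = sin(fδ)/sin δ ≈ 1.761.
p = a·p₁ + b·p₂ ≈ (-0.809, -0.504, 0.305); φ = arcsin(p_z) ≈ 17.73°, λ = atan2(p_y, p_x) ≈ -148.08°.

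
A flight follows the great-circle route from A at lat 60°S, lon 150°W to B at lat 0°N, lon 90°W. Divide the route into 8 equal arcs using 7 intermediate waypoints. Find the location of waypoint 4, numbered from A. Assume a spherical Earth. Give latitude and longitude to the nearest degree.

Write both endpoints as unit vectors p₁, p₂ with components (cos φ cos λ, cos φ sin λ, sin φ).
The central angle between the endpoints is δ = arccos(p₁·p₂) ≈ 1.318 rad (75.5°).
Interpolate at f = 4/8 with slerp weights a = sin((1−f)δ)/sin δ ≈ 0.632, b = sin(fδ)/sin δ ≈ 0.632.
p = a·p₁ + b·p₂ ≈ (-0.274, -0.791, -0.548); φ = arcsin(p_z) ≈ -33.21°, λ = atan2(p_y, p_x) ≈ -109.11°.

≈ lat 33°S, lon 109°W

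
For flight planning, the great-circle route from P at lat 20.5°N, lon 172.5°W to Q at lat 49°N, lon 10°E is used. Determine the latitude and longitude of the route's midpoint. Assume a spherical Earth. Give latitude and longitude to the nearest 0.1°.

≈ lat 75.6°N, lon 178.3°W

Write both endpoints as unit vectors p₁, p₂ with components (cos φ cos λ, cos φ sin λ, sin φ).
The central angle between the endpoints is δ = arccos(p₁·p₂) ≈ 1.928 rad (110.5°).
Interpolate at f = 1/2 with slerp weights a = sin((1−f)δ)/sin δ ≈ 0.877, b = sin(fδ)/sin δ ≈ 0.877.
p = a·p₁ + b·p₂ ≈ (-0.248, -0.007, 0.969); φ = arcsin(p_z) ≈ 75.65°, λ = atan2(p_y, p_x) ≈ -178.31°.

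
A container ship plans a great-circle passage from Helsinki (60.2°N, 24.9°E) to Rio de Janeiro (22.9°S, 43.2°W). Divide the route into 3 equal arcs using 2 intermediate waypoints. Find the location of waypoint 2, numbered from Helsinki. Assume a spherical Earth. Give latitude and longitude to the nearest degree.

≈ (7°N, 28°W)

Write both endpoints as unit vectors p₁, p₂ with components (cos φ cos λ, cos φ sin λ, sin φ).
The central angle between the endpoints is δ = arccos(p₁·p₂) ≈ 1.738 rad (99.6°).
Interpolate at f = 2/3 with slerp weights a = sin((1−f)δ)/sin δ ≈ 0.555, b = sin(fδ)/sin δ ≈ 0.929.
p = a·p₁ + b·p₂ ≈ (0.874, -0.470, 0.120); φ = arcsin(p_z) ≈ 6.91°, λ = atan2(p_y, p_x) ≈ -28.25°.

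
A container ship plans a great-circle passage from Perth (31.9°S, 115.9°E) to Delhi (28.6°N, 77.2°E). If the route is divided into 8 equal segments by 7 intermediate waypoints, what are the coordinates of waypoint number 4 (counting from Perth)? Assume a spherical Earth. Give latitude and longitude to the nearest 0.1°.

From cos δ = sin φ₁ sin φ₂ + cos φ₁ cos φ₂ cos Δλ, the central angle is δ ≈ 1.236 rad (70.8°).
Interpolate at f = 4/8 with slerp weights a = sin((1−f)δ)/sin δ ≈ 0.613, b = sin(fδ)/sin δ ≈ 0.613.
p = a·p₁ + b·p₂ ≈ (-0.108, 0.994, -0.031); φ = arcsin(p_z) ≈ -1.75°, λ = atan2(p_y, p_x) ≈ 96.21°.

≈ 1.7°S, 96.2°E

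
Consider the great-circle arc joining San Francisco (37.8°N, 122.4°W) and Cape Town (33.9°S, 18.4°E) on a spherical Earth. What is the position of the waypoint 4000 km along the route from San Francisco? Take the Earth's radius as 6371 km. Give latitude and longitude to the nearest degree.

≈ 27°N, 81°W

Convert each endpoint to a unit vector on the sphere (x = cos φ cos λ, y = cos φ sin λ, z = sin φ).
The central angle between the endpoints is δ = arccos(p₁·p₂) ≈ 2.587 rad (148.2°). The total great-circle distance is δ·R ≈ 2.587 × 6371 ≈ 16481 km, so the target fraction is f = 4000/16481 ≈ 0.243.
Interpolate at f ≈ 0.243 with slerp weights a = sin((1−f)δ)/sin δ ≈ 1.757, b = sin(fδ)/sin δ ≈ 1.115.
p = a·p₁ + b·p₂ ≈ (0.134, -0.880, 0.455); φ = arcsin(p_z) ≈ 27.07°, λ = atan2(p_y, p_x) ≈ -81.32°.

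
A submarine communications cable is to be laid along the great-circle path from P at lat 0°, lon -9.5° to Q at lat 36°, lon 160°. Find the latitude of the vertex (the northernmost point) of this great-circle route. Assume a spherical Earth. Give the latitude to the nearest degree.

≈ 76°

The great circle lies in the plane with unit normal n̂ = (p₁ × p₂)/|p₁ × p₂|.
Here n̂_z ≈ +0.243; the vertex latitude is φ_max = arccos|n̂_z| ≈ 75.9°.
Check via Clairaut: cos φ_max = |cos φ₁| · sin C = cos(0.0°)·sin(14.1°) ≈ 0.243, again giving ≈ 75.9°.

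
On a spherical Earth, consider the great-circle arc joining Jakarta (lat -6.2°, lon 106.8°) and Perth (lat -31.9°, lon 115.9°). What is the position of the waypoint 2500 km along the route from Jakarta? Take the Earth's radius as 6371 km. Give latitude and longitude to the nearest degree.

≈ lat -28°, lon 114°

The haversine formula gives a central angle δ ≈ 0.472 rad (27.1°) between the endpoints. The total great-circle distance is δ·R ≈ 0.472 × 6371 ≈ 3010 km, so the target fraction is f = 2500/3010 ≈ 0.831.
Interpolate at f ≈ 0.831 with slerp weights a = sin((1−f)δ)/sin δ ≈ 0.176, b = sin(fδ)/sin δ ≈ 0.840.
p = a·p₁ + b·p₂ ≈ (-0.362, 0.809, -0.463); φ = arcsin(p_z) ≈ -27.58°, λ = atan2(p_y, p_x) ≈ 114.11°.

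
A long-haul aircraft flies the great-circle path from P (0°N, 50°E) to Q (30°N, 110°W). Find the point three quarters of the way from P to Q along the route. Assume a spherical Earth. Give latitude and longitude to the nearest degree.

≈ (55°N, 73°W)

Convert each endpoint to a unit vector on the sphere (x = cos φ cos λ, y = cos φ sin λ, z = sin φ).
The central angle between the endpoints is δ = arccos(p₁·p₂) ≈ 2.521 rad (144.5°).
Interpolate at f = 3/4 with slerp weights a = sin((1−f)δ)/sin δ ≈ 1.014, b = sin(fδ)/sin δ ≈ 1.633.
p = a·p₁ + b·p₂ ≈ (0.168, -0.552, 0.817); φ = arcsin(p_z) ≈ 54.75°, λ = atan2(p_y, p_x) ≈ -73.06°.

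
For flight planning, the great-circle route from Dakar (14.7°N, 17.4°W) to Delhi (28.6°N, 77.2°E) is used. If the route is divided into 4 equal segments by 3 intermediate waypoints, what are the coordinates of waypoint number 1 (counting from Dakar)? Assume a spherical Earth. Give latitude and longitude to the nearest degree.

≈ 24°N, 3°E

From cos δ = sin φ₁ sin φ₂ + cos φ₁ cos φ₂ cos Δλ, the central angle is δ ≈ 1.517 rad (86.9°).
Interpolate at f = 1/4 with slerp weights a = sin((1−f)δ)/sin δ ≈ 0.909, b = sin(fδ)/sin δ ≈ 0.371.
p = a·p₁ + b·p₂ ≈ (0.911, 0.055, 0.408); φ = arcsin(p_z) ≈ 24.09°, λ = atan2(p_y, p_x) ≈ 3.43°.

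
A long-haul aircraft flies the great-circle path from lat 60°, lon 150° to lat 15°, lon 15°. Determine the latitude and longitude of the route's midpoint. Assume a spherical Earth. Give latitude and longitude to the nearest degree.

≈ lat 58°, lon 45°

Convert each endpoint to a unit vector on the sphere (x = cos φ cos λ, y = cos φ sin λ, z = sin φ).
The central angle between the endpoints is δ = arccos(p₁·p₂) ≈ 1.688 rad (96.7°).
Interpolate at f = 1/2 with slerp weights a = sin((1−f)δ)/sin δ ≈ 0.753, b = sin(fδ)/sin δ ≈ 0.753.
p = a·p₁ + b·p₂ ≈ (0.376, 0.376, 0.847); φ = arcsin(p_z) ≈ 57.85°, λ = atan2(p_y, p_x) ≈ 45.00°.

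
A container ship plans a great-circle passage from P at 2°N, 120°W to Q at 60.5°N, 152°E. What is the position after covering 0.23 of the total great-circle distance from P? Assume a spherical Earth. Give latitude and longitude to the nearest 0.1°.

≈ 19.3°N, 130.3°W

Write both endpoints as unit vectors p₁, p₂ with components (cos φ cos λ, cos φ sin λ, sin φ).
The central angle between the endpoints is δ = arccos(p₁·p₂) ≈ 1.523 rad (87.3°).
Interpolate at f = 0.23 with slerp weights a = sin((1−f)δ)/sin δ ≈ 0.923, b = sin(fδ)/sin δ ≈ 0.344.
p = a·p₁ + b·p₂ ≈ (-0.611, -0.719, 0.331); φ = arcsin(p_z) ≈ 19.35°, λ = atan2(p_y, p_x) ≈ -130.32°.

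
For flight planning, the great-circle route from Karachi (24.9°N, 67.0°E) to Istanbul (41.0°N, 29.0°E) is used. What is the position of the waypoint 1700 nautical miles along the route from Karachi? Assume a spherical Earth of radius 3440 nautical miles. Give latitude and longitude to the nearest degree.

The haversine formula gives a central angle δ ≈ 0.617 rad (35.3°) between the endpoints. The total great-circle distance is δ·R ≈ 0.617 × 3440 ≈ 2122 nmi, so the target fraction is f = 1700/2122 ≈ 0.801.
Interpolate at f ≈ 0.801 with slerp weights a = sin((1−f)δ)/sin δ ≈ 0.212, b = sin(fδ)/sin δ ≈ 0.820.
p = a·p₁ + b·p₂ ≈ (0.616, 0.477, 0.627); φ = arcsin(p_z) ≈ 38.83°, λ = atan2(p_y, p_x) ≈ 37.73°.

≈ (39°N, 38°E)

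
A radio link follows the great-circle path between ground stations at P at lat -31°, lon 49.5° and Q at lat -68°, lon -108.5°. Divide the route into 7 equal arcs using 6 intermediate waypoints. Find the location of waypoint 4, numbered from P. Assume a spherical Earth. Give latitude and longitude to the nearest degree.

≈ lat -75°, lon 26°

Convert each endpoint to a unit vector on the sphere (x = cos φ cos λ, y = cos φ sin λ, z = sin φ).
The central angle between the endpoints is δ = arccos(p₁·p₂) ≈ 1.390 rad (79.6°).
Interpolate at f = 4/7 with slerp weights a = sin((1−f)δ)/sin δ ≈ 0.570, b = sin(fδ)/sin δ ≈ 0.725.
p = a·p₁ + b·p₂ ≈ (0.231, 0.114, -0.966); φ = arcsin(p_z) ≈ -75.05°, λ = atan2(p_y, p_x) ≈ 26.27°.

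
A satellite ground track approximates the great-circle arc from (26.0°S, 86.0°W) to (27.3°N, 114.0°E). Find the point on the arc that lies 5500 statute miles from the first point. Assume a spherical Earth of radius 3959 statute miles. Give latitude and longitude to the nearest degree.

≈ (3°N, 163°W)

Write both endpoints as unit vectors p₁, p₂ with components (cos φ cos λ, cos φ sin λ, sin φ).
The central angle between the endpoints is δ = arccos(p₁·p₂) ≈ 2.829 rad (162.1°). The total great-circle distance is δ·R ≈ 2.829 × 3959 ≈ 11200 mi, so the target fraction is f = 5500/11200 ≈ 0.491.
Interpolate at f ≈ 0.491 with slerp weights a = sin((1−f)δ)/sin δ ≈ 3.225, b = sin(fδ)/sin δ ≈ 3.199.
p = a·p₁ + b·p₂ ≈ (-0.954, -0.294, 0.054); φ = arcsin(p_z) ≈ 3.08°, λ = atan2(p_y, p_x) ≈ -162.86°.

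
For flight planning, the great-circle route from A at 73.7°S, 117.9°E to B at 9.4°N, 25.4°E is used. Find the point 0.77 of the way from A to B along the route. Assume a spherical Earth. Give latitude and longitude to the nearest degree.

≈ 13°S, 32°E

Convert each endpoint to a unit vector on the sphere (x = cos φ cos λ, y = cos φ sin λ, z = sin φ).
The central angle between the endpoints is δ = arccos(p₁·p₂) ≈ 1.740 rad (99.7°).
Interpolate at f = 0.77 with slerp weights a = sin((1−f)δ)/sin δ ≈ 0.395, b = sin(fδ)/sin δ ≈ 0.988.
p = a·p₁ + b·p₂ ≈ (0.828, 0.516, -0.218); φ = arcsin(p_z) ≈ -12.60°, λ = atan2(p_y, p_x) ≈ 31.92°.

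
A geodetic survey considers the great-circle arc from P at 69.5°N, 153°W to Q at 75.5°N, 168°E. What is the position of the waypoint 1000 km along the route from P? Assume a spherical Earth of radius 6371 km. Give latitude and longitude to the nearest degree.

Convert each endpoint to a unit vector on the sphere (x = cos φ cos λ, y = cos φ sin λ, z = sin φ).
The central angle between the endpoints is δ = arccos(p₁·p₂) ≈ 0.224 rad (12.8°). The total great-circle distance is δ·R ≈ 0.224 × 6371 ≈ 1428 km, so the target fraction is f = 1000/1428 ≈ 0.700.
Interpolate at f ≈ 0.700 with slerp weights a = sin((1−f)δ)/sin δ ≈ 0.302, b = sin(fδ)/sin δ ≈ 0.703.
p = a·p₁ + b·p₂ ≈ (-0.266, -0.011, 0.964); φ = arcsin(p_z) ≈ 74.53°, λ = atan2(p_y, p_x) ≈ -177.55°.

≈ 75°N, 178°W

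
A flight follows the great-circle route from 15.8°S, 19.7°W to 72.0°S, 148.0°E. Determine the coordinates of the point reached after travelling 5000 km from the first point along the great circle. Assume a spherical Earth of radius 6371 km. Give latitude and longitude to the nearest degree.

Write both endpoints as unit vectors p₁, p₂ with components (cos φ cos λ, cos φ sin λ, sin φ).
The central angle between the endpoints is δ = arccos(p₁·p₂) ≈ 1.602 rad (91.8°). The total great-circle distance is δ·R ≈ 1.602 × 6371 ≈ 10209 km, so the target fraction is f = 5000/10209 ≈ 0.490.
Interpolate at f ≈ 0.490 with slerp weights a = sin((1−f)δ)/sin δ ≈ 0.730, b = sin(fδ)/sin δ ≈ 0.707.
p = a·p₁ + b·p₂ ≈ (0.476, -0.121, -0.871); φ = arcsin(p_z) ≈ -60.59°, λ = atan2(p_y, p_x) ≈ -14.26°.

≈ 61°S, 14°W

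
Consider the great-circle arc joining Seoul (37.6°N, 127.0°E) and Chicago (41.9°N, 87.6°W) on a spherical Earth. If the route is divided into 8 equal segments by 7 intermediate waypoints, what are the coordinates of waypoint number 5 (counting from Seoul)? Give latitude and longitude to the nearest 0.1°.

≈ 68.3°N, 132.7°W

The haversine formula gives a central angle δ ≈ 1.649 rad (94.5°) between the endpoints.
Interpolate at f = 5/8 with slerp weights a = sin((1−f)δ)/sin δ ≈ 0.581, b = sin(fδ)/sin δ ≈ 0.860.
p = a·p₁ + b·p₂ ≈ (-0.250, -0.272, 0.929); φ = arcsin(p_z) ≈ 68.31°, λ = atan2(p_y, p_x) ≈ -132.66°.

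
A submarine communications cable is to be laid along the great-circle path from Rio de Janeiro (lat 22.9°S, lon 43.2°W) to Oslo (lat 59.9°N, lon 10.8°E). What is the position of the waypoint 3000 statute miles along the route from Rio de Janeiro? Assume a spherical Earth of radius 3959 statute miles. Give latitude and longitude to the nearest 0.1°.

≈ lat 17.2°N, lon 26.2°W

Write both endpoints as unit vectors p₁, p₂ with components (cos φ cos λ, cos φ sin λ, sin φ).
The central angle between the endpoints is δ = arccos(p₁·p₂) ≈ 1.636 rad (93.7°). The total great-circle distance is δ·R ≈ 1.636 × 3959 ≈ 6477 mi, so the target fraction is f = 3000/6477 ≈ 0.463.
Interpolate at f ≈ 0.463 with slerp weights a = sin((1−f)δ)/sin δ ≈ 0.771, b = sin(fδ)/sin δ ≈ 0.689.
p = a·p₁ + b·p₂ ≈ (0.857, -0.422, 0.296); φ = arcsin(p_z) ≈ 17.20°, λ = atan2(p_y, p_x) ≈ -26.19°.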